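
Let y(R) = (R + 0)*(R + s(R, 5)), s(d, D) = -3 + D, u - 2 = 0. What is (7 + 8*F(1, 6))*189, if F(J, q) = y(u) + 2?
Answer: 16443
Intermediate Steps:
u = 2 (u = 2 + 0 = 2)
y(R) = R*(2 + R) (y(R) = (R + 0)*(R + (-3 + 5)) = R*(R + 2) = R*(2 + R))
F(J, q) = 10 (F(J, q) = 2*(2 + 2) + 2 = 2*4 + 2 = 8 + 2 = 10)
(7 + 8*F(1, 6))*189 = (7 + 8*10)*189 = (7 + 80)*189 = 87*189 = 16443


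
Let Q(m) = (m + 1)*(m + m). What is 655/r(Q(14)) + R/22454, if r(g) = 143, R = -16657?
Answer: 12325419/3210922 ≈ 3.8386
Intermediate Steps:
Q(m) = 2*m*(1 + m) (Q(m) = (1 + m)*(2*m) = 2*m*(1 + m))
655/r(Q(14)) + R/22454 = 655/143 - 16657/22454 = 12325419/3210922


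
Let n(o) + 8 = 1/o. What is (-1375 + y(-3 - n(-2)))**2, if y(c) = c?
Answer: 7502121/4 ≈ 1.8755e+6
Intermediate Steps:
n(o) = -8 + 1/o
(-1375 + y(-3 - n(-2)))**2 = (-1375 + (-3 - (-8 + 1/(-2))))**2 = (-1375 + (-3 - (-8 - 1/2)))**2 = (-1375 + (-3 - 1*(-17/2)))**2 = (-1375 + (-3 + 17/2))**2 = (-1375 + 11/2)**2 = (-2739/2)**2 = 7502121/4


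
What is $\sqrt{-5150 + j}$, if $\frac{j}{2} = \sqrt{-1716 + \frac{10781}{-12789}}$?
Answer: $\frac{\sqrt{-1910037150 + 1218 i \sqrt{636744445}}}{609} \approx 0.57736 + 71.766 i$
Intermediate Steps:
$j = \frac{2 i \sqrt{636744445}}{609}$ ($j = 2 \sqrt{-1716 + \frac{10781}{-12789}} = 2 \sqrt{-1716 + 10781 \left(- \frac{1}{12789}\right)} = 2 \sqrt{-1716 - \frac{10781}{12789}} = 2 \sqrt{- \frac{21956705}{12789}} = 2 \frac{i \sqrt{636744445}}{609} = \frac{2 i \sqrt{636744445}}{609} \approx 82.87 i$)
$\sqrt{-5150 + j} = \sqrt{-5150 + \frac{2 i \sqrt{636744445}}{609}}$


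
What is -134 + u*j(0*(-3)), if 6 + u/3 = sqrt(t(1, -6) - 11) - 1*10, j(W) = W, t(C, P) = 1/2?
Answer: -134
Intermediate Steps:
t(C, P) = 1/2
u = -48 + 3*I*sqrt(42)/2 (u = -18 + 3*(sqrt(1/2 - 11) - 1*10) = -18 + 3*(sqrt(-21/2) - 10) = -18 + 3*(I*sqrt(42)/2 - 10) = -18 + 3*(-10 + I*sqrt(42)/2) = -18 + (-30 + 3*I*sqrt(42)/2) = -48 + 3*I*sqrt(42)/2 ≈ -48.0 + 9.7211*I)
-134 + u*j(0*(-3)) = -134 + (-48 + 3*I*sqrt(42)/2)*(0*(-3)) = -134 + (-48 + 3*I*sqrt(42)/2)*0 = -134 + 0 = -134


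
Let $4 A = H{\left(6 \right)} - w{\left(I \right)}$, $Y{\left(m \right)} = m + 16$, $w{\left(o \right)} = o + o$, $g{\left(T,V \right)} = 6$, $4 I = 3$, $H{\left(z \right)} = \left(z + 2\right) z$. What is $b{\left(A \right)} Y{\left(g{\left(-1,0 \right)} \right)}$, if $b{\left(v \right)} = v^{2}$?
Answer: $\frac{95139}{32} \approx 2973.1$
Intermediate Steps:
$H{\left(z \right)} = z \left(2 + z\right)$ ($H{\left(z \right)} = \left(2 + z\right) z = z \left(2 + z\right)$)
$I = \frac{3}{4}$ ($I = \frac{1}{4} \cdot 3 = \frac{3}{4} \approx 0.75$)
$w{\left(o \right)} = 2 o$
$Y{\left(m \right)} = 16 + m$
$A = \frac{93}{8}$ ($A = \frac{6 \left(2 + 6\right) - 2 \cdot \frac{3}{4}}{4} = \frac{6 \cdot 8 - \frac{3}{2}}{4} = \frac{48 - \frac{3}{2}}{4} = \frac{1}{4} \cdot \frac{93}{2} = \frac{93}{8} \approx 11.625$)
$b{\left(A \right)} Y{\left(g{\left(-1,0 \right)} \right)} = \left(\frac{93}{8}\right)^{2} \left(16 + 6\right) = \frac{8649}{64} \cdot 22 = \frac{95139}{32}$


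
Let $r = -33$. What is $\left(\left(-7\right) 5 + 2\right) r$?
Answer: $1089$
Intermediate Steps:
$\left(\left(-7\right) 5 + 2\right) r = \left(\left(-7\right) 5 + 2\right) \left(-33\right) = \left(-35 + 2\right) \left(-33\right) = \left(-33\right) \left(-33\right) = 1089$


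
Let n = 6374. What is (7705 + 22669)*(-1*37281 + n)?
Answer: -938769218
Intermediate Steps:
(7705 + 22669)*(-1*37281 + n) = (7705 + 22669)*(-1*37281 + 6374) = 30374*(-37281 + 6374) = 30374*(-30907) = -938769218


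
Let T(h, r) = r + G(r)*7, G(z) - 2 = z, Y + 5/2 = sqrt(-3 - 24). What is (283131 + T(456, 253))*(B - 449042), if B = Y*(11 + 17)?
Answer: -128072819928 + 23954196*I*sqrt(3) ≈ -1.2807e+11 + 4.149e+7*I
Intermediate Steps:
Y = -5/2 + 3*I*sqrt(3) (Y = -5/2 + sqrt(-3 - 24) = -5/2 + sqrt(-27) = -5/2 + 3*I*sqrt(3) ≈ -2.5 + 5.1962*I)
G(z) = 2 + z
B = -70 + 84*I*sqrt(3) (B = (-5/2 + 3*I*sqrt(3))*(11 + 17) = (-5/2 + 3*I*sqrt(3))*28 = -70 + 84*I*sqrt(3) ≈ -70.0 + 145.49*I)
T(h, r) = 14 + 8*r (T(h, r) = r + (2 + r)*7 = r + (14 + 7*r) = 14 + 8*r)
(283131 + T(456, 253))*(B - 449042) = (283131 + (14 + 8*253))*((-70 + 84*I*sqrt(3)) - 449042) = (283131 + (14 + 2024))*(-449112 + 84*I*sqrt(3)) = (283131 + 2038)*(-449112 + 84*I*sqrt(3)) = 285169*(-449112 + 84*I*sqrt(3)) = -128072819928 + 23954196*I*sqrt(3)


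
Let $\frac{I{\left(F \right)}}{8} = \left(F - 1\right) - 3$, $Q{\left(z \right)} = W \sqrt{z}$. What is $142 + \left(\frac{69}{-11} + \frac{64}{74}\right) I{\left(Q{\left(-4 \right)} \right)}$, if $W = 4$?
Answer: $\frac{128226}{407} - \frac{140864 i}{407} \approx 315.05 - 346.1 i$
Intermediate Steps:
$Q{\left(z \right)} = 4 \sqrt{z}$
$I{\left(F \right)} = -32 + 8 F$ ($I{\left(F \right)} = 8 \left(\left(F - 1\right) - 3\right) = 8 \left(\left(-1 + F\right) - 3\right) = 8 \left(-4 + F\right) = -32 + 8 F$)
$142 + \left(\frac{69}{-11} + \frac{64}{74}\right) I{\left(Q{\left(-4 \right)} \right)} = 142 + \left(\frac{69}{-11} + \frac{64}{74}\right) \left(-32 + 8 \cdot 4 \sqrt{-4}\right) = 142 + \left(69 \left(- \frac{1}{11}\right) + 64 \cdot \frac{1}{74}\right) \left(-32 + 8 \cdot 4 \cdot 2 i\right) = 142 + \left(- \frac{69}{11} + \frac{32}{37}\right) \left(-32 + 8 \cdot 8 i\right) = 142 - \frac{2201 \left(-32 + 64 i\right)}{407} = 142 + \left(\frac{70432}{407} - \frac{140864 i}{407}\right) = \frac{128226}{407} - \frac{140864 i}{407}$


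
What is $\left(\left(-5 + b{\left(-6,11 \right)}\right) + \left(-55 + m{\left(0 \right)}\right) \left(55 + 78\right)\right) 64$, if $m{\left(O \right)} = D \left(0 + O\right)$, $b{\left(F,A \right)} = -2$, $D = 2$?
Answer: $-468608$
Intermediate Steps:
$m{\left(O \right)} = 2 O$ ($m{\left(O \right)} = 2 \left(0 + O\right) = 2 O$)
$\left(\left(-5 + b{\left(-6,11 \right)}\right) + \left(-55 + m{\left(0 \right)}\right) \left(55 + 78\right)\right) 64 = \left(\left(-5 - 2\right) + \left(-55 + 2 \cdot 0\right) \left(55 + 78\right)\right) 64 = \left(-7 + \left(-55 + 0\right) 133\right) 64 = \left(-7 - 7315\right) 64 = \left(-7322\right) 64 = -468608$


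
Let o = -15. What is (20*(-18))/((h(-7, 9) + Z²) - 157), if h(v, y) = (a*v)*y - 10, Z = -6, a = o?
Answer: -180/407 ≈ -0.44226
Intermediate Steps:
a = -15
h(v, y) = -10 - 15*v*y (h(v, y) = (-15*v)*y - 10 = -15*v*y - 10 = -10 - 15*v*y)
(20*(-18))/((h(-7, 9) + Z²) - 157) = (20*(-18))/(((-10 - 15*(-7)*9) + (-6)²) - 157) = -360/(((-10 + 945) + 36) - 157) = -360/((935 + 36) - 157) = -360/(971 - 157) = -360/814 = -360*1/814 = -180/407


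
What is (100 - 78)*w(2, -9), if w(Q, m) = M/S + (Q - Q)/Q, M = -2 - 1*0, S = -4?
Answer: 11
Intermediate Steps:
M = -2 (M = -2 + 0 = -2)
w(Q, m) = ½ (w(Q, m) = -2/(-4) + (Q - Q)/Q = -2*(-¼) + 0/Q = ½ + 0 = ½)
(100 - 78)*w(2, -9) = (100 - 78)*(½) = 22*(½) = 11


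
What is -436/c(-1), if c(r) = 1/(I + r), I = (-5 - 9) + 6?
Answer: 3924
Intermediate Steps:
I = -8 (I = -14 + 6 = -8)
c(r) = 1/(-8 + r)
-436/c(-1) = -436/(1/(-8 - 1)) = -436/(1/(-9)) = -436/(-⅑) = -436*(-9) = 3924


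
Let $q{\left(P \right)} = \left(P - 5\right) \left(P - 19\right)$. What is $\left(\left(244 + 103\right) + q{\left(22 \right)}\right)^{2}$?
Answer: $158404$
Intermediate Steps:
$q{\left(P \right)} = \left(-19 + P\right) \left(-5 + P\right)$ ($q{\left(P \right)} = \left(-5 + P\right) \left(-19 + P\right) = \left(-19 + P\right) \left(-5 + P\right)$)
$\left(\left(244 + 103\right) + q{\left(22 \right)}\right)^{2} = \left(\left(244 + 103\right) + \left(95 + 22^{2} - 528\right)\right)^{2} = \left(347 + \left(95 + 484 - 528\right)\right)^{2} = \left(347 + 51\right)^{2} = 398^{2} = 158404$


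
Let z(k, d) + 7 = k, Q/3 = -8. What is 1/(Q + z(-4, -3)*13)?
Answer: -1/167 ≈ -0.0059880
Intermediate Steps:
Q = -24 (Q = 3*(-8) = -24)
z(k, d) = -7 + k
1/(Q + z(-4, -3)*13) = 1/(-24 + (-7 - 4)*13) = 1/(-24 - 11*13) = 1/(-24 - 143) = 1/(-167) = -1/167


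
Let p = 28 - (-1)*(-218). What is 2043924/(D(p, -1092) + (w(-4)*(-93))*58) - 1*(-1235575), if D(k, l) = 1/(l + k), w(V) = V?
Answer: 34179157343393/27660431 ≈ 1.2357e+6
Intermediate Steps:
p = -190 (p = 28 - 1*218 = 28 - 218 = -190)
D(k, l) = 1/(k + l)
2043924/(D(p, -1092) + (w(-4)*(-93))*58) - 1*(-1235575) = 2043924/(1/(-190 - 1092) - 4*(-93)*58) - 1*(-1235575) = 2043924/(1/(-1282) + 372*58) + 1235575 = 2043924/(-1/1282 + 21576) + 1235575 = 2043924/(27660431/1282) + 1235575 = 2043924*(1282/27660431) + 1235575 = 2620310568/27660431 + 1235575 = 34179157343393/27660431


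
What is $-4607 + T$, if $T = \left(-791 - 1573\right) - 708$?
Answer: $-7679$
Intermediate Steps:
$T = -3072$ ($T = -2364 - 708 = -3072$)
$-4607 + T = -4607 - 3072 = -7679$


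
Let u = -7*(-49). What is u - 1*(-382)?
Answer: 725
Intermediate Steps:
u = 343
u - 1*(-382) = 343 - 1*(-382) = 343 + 382 = 725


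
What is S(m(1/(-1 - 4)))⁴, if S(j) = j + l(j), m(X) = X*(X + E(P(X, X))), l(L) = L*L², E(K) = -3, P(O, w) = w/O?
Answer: 39480583646150656/59604644775390625 ≈ 0.66237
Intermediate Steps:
l(L) = L³
m(X) = X*(-3 + X) (m(X) = X*(X - 3) = X*(-3 + X))
S(j) = j + j³
S(m(1/(-1 - 4)))⁴ = ((-3 + 1/(-1 - 4))/(-1 - 4) + ((-3 + 1/(-1 - 4))/(-1 - 4))³)⁴ = ((-3 + 1/(-5))/(-5) + ((-3 + 1/(-5))/(-5))³)⁴ = (-(-3 - ⅕)/5 + (-(-3 - ⅕)/5)³)⁴ = (-⅕*(-16/5) + (-⅕*(-16/5))³)⁴ = (16/25 + (16/25)³)⁴ = (16/25 + 4096/15625)⁴ = (14096/15625)⁴ = 39480583646150656/59604644775390625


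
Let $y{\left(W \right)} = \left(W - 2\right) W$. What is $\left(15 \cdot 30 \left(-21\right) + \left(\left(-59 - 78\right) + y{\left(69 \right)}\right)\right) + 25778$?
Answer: $20814$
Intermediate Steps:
$y{\left(W \right)} = W \left(-2 + W\right)$ ($y{\left(W \right)} = \left(-2 + W\right) W = W \left(-2 + W\right)$)
$\left(15 \cdot 30 \left(-21\right) + \left(\left(-59 - 78\right) + y{\left(69 \right)}\right)\right) + 25778 = \left(15 \cdot 30 \left(-21\right) + \left(\left(-59 - 78\right) + 69 \left(-2 + 69\right)\right)\right) + 25778 = \left(450 \left(-21\right) + \left(\left(-59 - 78\right) + 69 \cdot 67\right)\right) + 25778 = \left(-9450 + \left(-137 + 4623\right)\right) + 25778 = \left(-9450 + 4486\right) + 25778 = -4964 + 25778 = 20814$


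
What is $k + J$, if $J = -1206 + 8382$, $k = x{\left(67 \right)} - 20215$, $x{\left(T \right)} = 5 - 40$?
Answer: $-13074$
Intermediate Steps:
$x{\left(T \right)} = -35$
$k = -20250$ ($k = -35 - 20215 = -20250$)
$J = 7176$
$k + J = -20250 + 7176 = -13074$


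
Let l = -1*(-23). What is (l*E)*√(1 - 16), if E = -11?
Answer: -253*I*√15 ≈ -979.87*I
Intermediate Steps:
l = 23
(l*E)*√(1 - 16) = (23*(-11))*√(1 - 16) = -253*I*√15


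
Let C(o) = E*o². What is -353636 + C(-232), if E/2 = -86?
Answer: -9611364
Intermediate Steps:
E = -172 (E = 2*(-86) = -172)
C(o) = -172*o²
-353636 + C(-232) = -353636 - 172*(-232)² = -353636 - 172*53824 = -353636 - 9257728 = -9611364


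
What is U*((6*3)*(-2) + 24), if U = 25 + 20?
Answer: -540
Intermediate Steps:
U = 45
U*((6*3)*(-2) + 24) = 45*((6*3)*(-2) + 24) = 45*(18*(-2) + 24) = 45*(-36 + 24) = 45*(-12) = -540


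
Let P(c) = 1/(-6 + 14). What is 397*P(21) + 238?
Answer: 2301/8 ≈ 287.63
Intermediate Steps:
P(c) = ⅛ (P(c) = 1/8 = ⅛)
397*P(21) + 238 = 397*(⅛) + 238 = 397/8 + 238 = 2301/8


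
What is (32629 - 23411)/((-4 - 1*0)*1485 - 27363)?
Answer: -9218/33303 ≈ -0.27679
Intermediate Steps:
(32629 - 23411)/((-4 - 1*0)*1485 - 27363) = 9218/((-4 + 0)*1485 - 27363) = 9218/(-4*1485 - 27363) = 9218/(-5940 - 27363) = 9218/(-33303) = 9218*(-1/33303) = -9218/33303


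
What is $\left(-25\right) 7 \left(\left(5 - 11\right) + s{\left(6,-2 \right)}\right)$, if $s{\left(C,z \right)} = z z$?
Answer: $350$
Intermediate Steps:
$s{\left(C,z \right)} = z^{2}$
$\left(-25\right) 7 \left(\left(5 - 11\right) + s{\left(6,-2 \right)}\right) = \left(-25\right) 7 \left(\left(5 - 11\right) + \left(-2\right)^{2}\right) = - 175 \left(-6 + 4\right) = \left(-175\right) \left(-2\right) = 350$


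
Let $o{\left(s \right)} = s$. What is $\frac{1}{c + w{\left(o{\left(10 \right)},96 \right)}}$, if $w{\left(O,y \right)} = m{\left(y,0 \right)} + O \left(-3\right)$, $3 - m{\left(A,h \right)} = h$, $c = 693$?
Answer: $\frac{1}{666} \approx 0.0015015$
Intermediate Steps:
$m{\left(A,h \right)} = 3 - h$
$w{\left(O,y \right)} = 3 - 3 O$ ($w{\left(O,y \right)} = \left(3 - 0\right) + O \left(-3\right) = \left(3 + 0\right) - 3 O = 3 - 3 O$)
$\frac{1}{c + w{\left(o{\left(10 \right)},96 \right)}} = \frac{1}{693 + \left(3 - 30\right)} = \frac{1}{693 - 27} = \frac{1}{666}$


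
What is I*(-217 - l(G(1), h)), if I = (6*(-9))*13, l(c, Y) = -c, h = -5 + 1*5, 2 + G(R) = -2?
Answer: 155142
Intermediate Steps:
G(R) = -4 (G(R) = -2 - 2 = -4)
h = 0 (h = -5 + 5 = 0)
I = -702 (I = -54*13 = -702)
I*(-217 - l(G(1), h)) = -702*(-217 - (-1)*(-4)) = -702*(-217 - 1*4) = -702*(-217 - 4) = -702*(-221) = 155142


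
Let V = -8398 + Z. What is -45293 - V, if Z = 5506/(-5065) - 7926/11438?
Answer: -1068676126416/28966735 ≈ -36893.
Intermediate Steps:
Z = -51561409/28966735 (Z = 5506*(-1/5065) - 7926*1/11438 = -5506/5065 - 3963/5719 = -51561409/28966735 ≈ -1.7800)
V = -243314201939/28966735 (V = -8398 - 51561409/28966735 = -243314201939/28966735 ≈ -8399.8)
-45293 - V = -45293 - 1*(-243314201939/28966735) = -45293 + 243314201939/28966735 = -1068676126416/28966735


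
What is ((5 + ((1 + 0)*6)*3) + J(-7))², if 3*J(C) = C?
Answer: 3844/9 ≈ 427.11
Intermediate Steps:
J(C) = C/3
((5 + ((1 + 0)*6)*3) + J(-7))² = ((5 + ((1 + 0)*6)*3) + (⅓)*(-7))² = ((5 + (1*6)*3) - 7/3)² = ((5 + 6*3) - 7/3)² = ((5 + 18) - 7/3)² = (23 - 7/3)² = (62/3)² = 3844/9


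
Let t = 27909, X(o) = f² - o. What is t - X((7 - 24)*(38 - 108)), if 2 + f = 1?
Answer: 29098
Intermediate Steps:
f = -1 (f = -2 + 1 = -1)
X(o) = 1 - o (X(o) = (-1)² - o = 1 - o)
t - X((7 - 24)*(38 - 108)) = 27909 - (1 - (7 - 24)*(38 - 108)) = 27909 - (1 - (-17)*(-70)) = 27909 - (1 - 1*1190) = 27909 - (1 - 1190) = 27909 - 1*(-1189) = 27909 + 1189 = 29098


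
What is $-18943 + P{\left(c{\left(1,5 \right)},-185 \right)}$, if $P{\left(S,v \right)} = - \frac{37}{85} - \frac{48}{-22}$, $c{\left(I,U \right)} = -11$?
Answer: $- \frac{17710072}{935} \approx -18941.0$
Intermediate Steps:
$P{\left(S,v \right)} = \frac{1633}{935}$ ($P{\left(S,v \right)} = \left(-37\right) \frac{1}{85} - - \frac{24}{11} = - \frac{37}{85} + \frac{24}{11} = \frac{1633}{935}$)
$-18943 + P{\left(c{\left(1,5 \right)},-185 \right)} = -18943 + \frac{1633}{935} = - \frac{17710072}{935}$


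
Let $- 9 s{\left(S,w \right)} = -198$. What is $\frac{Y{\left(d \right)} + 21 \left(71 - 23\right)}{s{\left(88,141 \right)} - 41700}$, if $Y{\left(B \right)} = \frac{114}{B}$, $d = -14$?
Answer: $- \frac{6999}{291746} \approx -0.02399$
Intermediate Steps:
$s{\left(S,w \right)} = 22$ ($s{\left(S,w \right)} = \left(- \frac{1}{9}\right) \left(-198\right) = 22$)
$\frac{Y{\left(d \right)} + 21 \left(71 - 23\right)}{s{\left(88,141 \right)} - 41700} = \frac{\frac{114}{-14} + 21 \left(71 - 23\right)}{22 - 41700} = \frac{114 \left(- \frac{1}{14}\right) + 21 \cdot 48}{-41678} = \left(- \frac{57}{7} + 1008\right) \left(- \frac{1}{41678}\right) = \frac{6999}{7} \left(- \frac{1}{41678}\right) = - \frac{6999}{291746}$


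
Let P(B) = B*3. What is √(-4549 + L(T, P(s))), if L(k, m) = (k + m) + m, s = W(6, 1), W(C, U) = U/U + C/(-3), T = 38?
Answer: I*√4517 ≈ 67.209*I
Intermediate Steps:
W(C, U) = 1 - C/3 (W(C, U) = 1 + C*(-⅓) = 1 - C/3)
s = -1 (s = 1 - ⅓*6 = 1 - 2 = -1)
P(B) = 3*B
L(k, m) = k + 2*m
√(-4549 + L(T, P(s))) = √(-4549 + (38 + 2*(3*(-1)))) = √(-4549 + (38 + 2*(-3))) = √(-4549 + (38 - 6)) = √(-4549 + 32) = √(-4517) = I*√4517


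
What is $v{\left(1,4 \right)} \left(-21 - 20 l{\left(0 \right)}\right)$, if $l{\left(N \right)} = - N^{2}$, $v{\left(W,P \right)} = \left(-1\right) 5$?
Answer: $105$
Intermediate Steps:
$v{\left(W,P \right)} = -5$
$v{\left(1,4 \right)} \left(-21 - 20 l{\left(0 \right)}\right) = - 5 \left(-21 - 20 \left(- 0^{2}\right)\right) = - 5 \left(-21 - 20 \left(\left(-1\right) 0\right)\right) = - 5 \left(-21 - 0\right) = - 5 \left(-21 + 0\right) = \left(-5\right) \left(-21\right) = 105$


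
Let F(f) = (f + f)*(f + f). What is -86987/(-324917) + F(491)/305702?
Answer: 169958680491/49663888367 ≈ 3.4222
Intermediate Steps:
F(f) = 4*f**2 (F(f) = (2*f)*(2*f) = 4*f**2)
-86987/(-324917) + F(491)/305702 = -86987/(-324917) + (4*491**2)/305702 = -86987*(-1/324917) + (4*241081)*(1/305702) = 86987/324917 + 964324*(1/305702) = 86987/324917 + 482162/152851 = 169958680491/49663888367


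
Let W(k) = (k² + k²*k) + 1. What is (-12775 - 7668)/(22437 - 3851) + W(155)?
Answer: 69658467543/18586 ≈ 3.7479e+6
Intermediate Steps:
W(k) = 1 + k² + k³ (W(k) = (k² + k³) + 1 = 1 + k² + k³)
(-12775 - 7668)/(22437 - 3851) + W(155) = (-12775 - 7668)/(22437 - 3851) + (1 + 155² + 155³) = -20443/18586 + (1 + 24025 + 3723875) = -20443*1/18586 + 3747901 = -20443/18586 + 3747901 = 69658467543/18586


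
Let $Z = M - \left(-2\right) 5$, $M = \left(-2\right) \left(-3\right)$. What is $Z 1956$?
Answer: $31296$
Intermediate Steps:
$M = 6$
$Z = 16$ ($Z = 6 - \left(-2\right) 5 = 6 - -10 = 6 + 10 = 16$)
$Z 1956 = 16 \cdot 1956 = 31296$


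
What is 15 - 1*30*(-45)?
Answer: 1365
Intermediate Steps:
15 - 1*30*(-45) = 15 - 30*(-45) = 15 + 1350 = 1365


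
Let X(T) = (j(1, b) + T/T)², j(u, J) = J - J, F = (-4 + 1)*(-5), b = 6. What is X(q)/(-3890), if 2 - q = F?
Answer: -1/3890 ≈ -0.00025707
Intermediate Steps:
F = 15 (F = -3*(-5) = 15)
q = -13 (q = 2 - 1*15 = 2 - 15 = -13)
j(u, J) = 0
X(T) = 1 (X(T) = (0 + T/T)² = (0 + 1)² = 1² = 1)
X(q)/(-3890) = 1/(-3890) = -1/3890*1 = -1/3890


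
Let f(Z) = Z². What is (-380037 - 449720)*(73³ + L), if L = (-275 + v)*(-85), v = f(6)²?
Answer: -250779117624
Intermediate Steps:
v = 1296 (v = (6²)² = 36² = 1296)
L = -86785 (L = (-275 + 1296)*(-85) = 1021*(-85) = -86785)
(-380037 - 449720)*(73³ + L) = (-380037 - 449720)*(73³ - 86785) = -829757*(389017 - 86785) = -829757*302232 = -250779117624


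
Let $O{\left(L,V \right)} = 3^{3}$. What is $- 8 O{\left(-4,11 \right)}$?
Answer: $-216$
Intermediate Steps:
$O{\left(L,V \right)} = 27$
$- 8 O{\left(-4,11 \right)} = \left(-8\right) 27 = -216$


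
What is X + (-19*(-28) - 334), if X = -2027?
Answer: -1829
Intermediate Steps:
X + (-19*(-28) - 334) = -2027 + (-19*(-28) - 334) = -2027 + (532 - 334) = -2027 + 198 = -1829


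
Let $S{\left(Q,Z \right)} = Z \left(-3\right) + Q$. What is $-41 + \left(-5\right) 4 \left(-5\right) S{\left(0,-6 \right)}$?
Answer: $1759$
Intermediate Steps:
$S{\left(Q,Z \right)} = Q - 3 Z$ ($S{\left(Q,Z \right)} = - 3 Z + Q = Q - 3 Z$)
$-41 + \left(-5\right) 4 \left(-5\right) S{\left(0,-6 \right)} = -41 + \left(-5\right) 4 \left(-5\right) \left(0 - -18\right) = -41 + \left(-20\right) \left(-5\right) \left(0 + 18\right) = -41 + 100 \cdot 18 = -41 + 1800 = 1759$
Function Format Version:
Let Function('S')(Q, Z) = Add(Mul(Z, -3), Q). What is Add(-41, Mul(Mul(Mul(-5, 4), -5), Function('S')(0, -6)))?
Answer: 1759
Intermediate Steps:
Function('S')(Q, Z) = Add(Q, Mul(-3, Z)) (Function('S')(Q, Z) = Add(Mul(-3, Z), Q) = Add(Q, Mul(-3, Z)))
Add(-41, Mul(Mul(Mul(-5, 4), -5), Function('S')(0, -6))) = Add(-41, Mul(Mul(Mul(-5, 4), -5), Add(0, Mul(-3, -6)))) = Add(-41, Mul(Mul(-20, -5), Add(0, 18))) = Add(-41, Mul(100, 18)) = Add(-41, 1800) = 1759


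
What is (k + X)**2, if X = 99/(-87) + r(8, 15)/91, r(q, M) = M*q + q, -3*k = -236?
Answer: 390538754761/62678889 ≈ 6230.8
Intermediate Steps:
k = 236/3 (k = -1/3*(-236) = 236/3 ≈ 78.667)
r(q, M) = q + M*q
X = 709/2639 (X = 99/(-87) + (8*(1 + 15))/91 = 99*(-1/87) + (8*16)*(1/91) = -33/29 + 128*(1/91) = -33/29 + 128/91 = 709/2639 ≈ 0.26866)
(k + X)**2 = (236/3 + 709/2639)**2 = (624931/7917)**2 = 390538754761/62678889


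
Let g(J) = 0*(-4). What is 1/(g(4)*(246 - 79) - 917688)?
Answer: -1/917688 ≈ -1.0897e-6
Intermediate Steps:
g(J) = 0
1/(g(4)*(246 - 79) - 917688) = 1/(0*(246 - 79) - 917688) = 1/(0*167 - 917688) = 1/(0 - 917688) = 1/(-917688) = -1/917688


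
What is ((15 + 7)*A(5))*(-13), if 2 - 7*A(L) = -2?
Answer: -1144/7 ≈ -163.43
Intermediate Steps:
A(L) = 4/7 (A(L) = 2/7 - ⅐*(-2) = 2/7 + 2/7 = 4/7)
((15 + 7)*A(5))*(-13) = ((15 + 7)*(4/7))*(-13) = (22*(4/7))*(-13) = (88/7)*(-13) = -1144/7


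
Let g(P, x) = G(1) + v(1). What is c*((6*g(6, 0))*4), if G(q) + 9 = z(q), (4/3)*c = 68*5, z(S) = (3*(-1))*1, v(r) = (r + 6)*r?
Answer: -30600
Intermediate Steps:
v(r) = r*(6 + r) (v(r) = (6 + r)*r = r*(6 + r))
z(S) = -3 (z(S) = -3*1 = -3)
c = 255 (c = 3*(68*5)/4 = (3/4)*340 = 255)
G(q) = -12 (G(q) = -9 - 3 = -12)
g(P, x) = -5 (g(P, x) = -12 + 1*(6 + 1) = -12 + 1*7 = -12 + 7 = -5)
c*((6*g(6, 0))*4) = 255*((6*(-5))*4) = 255*(-30*4) = 255*(-120) = -30600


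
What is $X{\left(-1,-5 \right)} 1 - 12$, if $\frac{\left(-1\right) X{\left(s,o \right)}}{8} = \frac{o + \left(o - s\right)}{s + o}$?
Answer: $-24$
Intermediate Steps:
$X{\left(s,o \right)} = - \frac{8 \left(- s + 2 o\right)}{o + s}$ ($X{\left(s,o \right)} = - 8 \frac{o + \left(o - s\right)}{s + o} = - 8 \frac{- s + 2 o}{o + s} = - \frac{8 \left(- s + 2 o\right)}{o + s}$)
$X{\left(-1,-5 \right)} 1 - 12 = \frac{8 \left(-1 - -10\right)}{-5 - 1} \cdot 1 - 12 = \frac{8 \left(-1 + 10\right)}{-6} \cdot 1 - 12 = 8 \left(- \frac{1}{6}\right) 9 \cdot 1 - 12 = \left(-12\right) 1 - 12 = -12 - 12 = -24$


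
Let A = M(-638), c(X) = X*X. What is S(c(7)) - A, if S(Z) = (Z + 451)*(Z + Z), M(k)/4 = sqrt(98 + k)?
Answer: 49000 - 24*I*sqrt(15) ≈ 49000.0 - 92.952*I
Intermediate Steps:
c(X) = X**2
M(k) = 4*sqrt(98 + k)
A = 24*I*sqrt(15) (A = 4*sqrt(98 - 638) = 4*sqrt(-540) = 4*(6*I*sqrt(15)) = 24*I*sqrt(15) ≈ 92.952*I)
S(Z) = 2*Z*(451 + Z) (S(Z) = (451 + Z)*(2*Z) = 2*Z*(451 + Z))
S(c(7)) - A = 2*7**2*(451 + 7**2) - 24*I*sqrt(15) = 2*49*(451 + 49) - 24*I*sqrt(15) = 2*49*500 - 24*I*sqrt(15) = 49000 - 24*I*sqrt(15)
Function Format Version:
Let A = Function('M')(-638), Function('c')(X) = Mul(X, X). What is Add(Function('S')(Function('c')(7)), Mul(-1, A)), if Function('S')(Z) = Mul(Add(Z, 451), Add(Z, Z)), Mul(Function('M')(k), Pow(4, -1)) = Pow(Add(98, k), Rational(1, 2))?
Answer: Add(49000, Mul(-24, I, Pow(15, Rational(1, 2)))) ≈ Add(49000., Mul(-92.952, I))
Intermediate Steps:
Function('c')(X) = Pow(X, 2)
Function('M')(k) = Mul(4, Pow(Add(98, k), Rational(1, 2)))
A = Mul(24, I, Pow(15, Rational(1, 2))) (A = Mul(4, Pow(Add(98, -638), Rational(1, 2))) = Mul(4, Pow(-540, Rational(1, 2))) = Mul(4, Mul(6, I, Pow(15, Rational(1, 2)))) = Mul(24, I, Pow(15, Rational(1, 2))) ≈ Mul(92.952, I))
Function('S')(Z) = Mul(2, Z, Add(451, Z)) (Function('S')(Z) = Mul(Add(451, Z), Mul(2, Z)) = Mul(2, Z, Add(451, Z)))
Add(Function('S')(Function('c')(7)), Mul(-1, A)) = Add(Mul(2, Pow(7, 2), Add(451, Pow(7, 2))), Mul(-1, Mul(24, I, Pow(15, Rational(1, 2))))) = Add(Mul(2, 49, Add(451, 49)), Mul(-24, I, Pow(15, Rational(1, 2)))) = Add(Mul(2, 49, 500), Mul(-24, I, Pow(15, Rational(1, 2)))) = Add(49000, Mul(-24, I, Pow(15, Rational(1, 2))))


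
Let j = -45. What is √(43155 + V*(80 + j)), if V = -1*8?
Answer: 35*√35 ≈ 207.06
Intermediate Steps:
V = -8
√(43155 + V*(80 + j)) = √(43155 - 8*(80 - 45)) = √(43155 - 8*35) = √(43155 - 280) = √42875 = 35*√35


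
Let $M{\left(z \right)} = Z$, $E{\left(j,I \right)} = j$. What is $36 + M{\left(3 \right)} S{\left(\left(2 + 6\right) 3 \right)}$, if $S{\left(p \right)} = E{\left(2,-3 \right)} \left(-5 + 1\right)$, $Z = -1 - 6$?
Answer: $92$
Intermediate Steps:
$Z = -7$ ($Z = -1 - 6 = -7$)
$S{\left(p \right)} = -8$ ($S{\left(p \right)} = 2 \left(-5 + 1\right) = 2 \left(-4\right) = -8$)
$M{\left(z \right)} = -7$
$36 + M{\left(3 \right)} S{\left(\left(2 + 6\right) 3 \right)} = 36 - -56 = 36 + 56 = 92$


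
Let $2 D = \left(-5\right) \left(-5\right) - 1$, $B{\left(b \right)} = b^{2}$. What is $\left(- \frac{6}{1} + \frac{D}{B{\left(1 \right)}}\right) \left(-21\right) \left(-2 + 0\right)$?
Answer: $252$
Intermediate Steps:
$D = 12$ ($D = \frac{\left(-5\right) \left(-5\right) - 1}{2} = \frac{25 - 1}{2} = \frac{1}{2} \cdot 24 = 12$)
$\left(- \frac{6}{1} + \frac{D}{B{\left(1 \right)}}\right) \left(-21\right) \left(-2 + 0\right) = \left(- \frac{6}{1} + \frac{12}{1^{2}}\right) \left(-21\right) \left(-2 + 0\right) = \left(\left(-6\right) 1 + \frac{12}{1}\right) \left(-21\right) \left(-2\right) = \left(-6 + 12 \cdot 1\right) \left(-21\right) \left(-2\right) = \left(-6 + 12\right) \left(-21\right) \left(-2\right) = 6 \left(-21\right) \left(-2\right) = \left(-126\right) \left(-2\right) = 252$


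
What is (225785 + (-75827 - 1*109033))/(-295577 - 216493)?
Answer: -8185/102414 ≈ -0.079921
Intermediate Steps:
(225785 + (-75827 - 1*109033))/(-295577 - 216493) = (225785 + (-75827 - 109033))/(-512070) = (225785 - 184860)*(-1/512070) = 40925*(-1/512070) = -8185/102414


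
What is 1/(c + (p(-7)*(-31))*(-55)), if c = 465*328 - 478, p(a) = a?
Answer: 1/140107 ≈ 7.1374e-6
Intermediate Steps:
c = 152042 (c = 152520 - 478 = 152042)
1/(c + (p(-7)*(-31))*(-55)) = 1/(152042 - 7*(-31)*(-55)) = 1/(152042 + 217*(-55)) = 1/(152042 - 11935) = 1/140107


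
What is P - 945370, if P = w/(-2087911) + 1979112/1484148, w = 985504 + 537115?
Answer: -34874777565483035/36890106367 ≈ -9.4537e+5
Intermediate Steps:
w = 1522619
P = 22290687755/36890106367 (P = 1522619/(-2087911) + 1979112/1484148 = 1522619*(-1/2087911) + 1979112*(1/1484148) = -217517/298273 + 164926/123679 = 22290687755/36890106367 ≈ 0.60425)
P - 945370 = 22290687755/36890106367 - 945370 = -34874777565483035/36890106367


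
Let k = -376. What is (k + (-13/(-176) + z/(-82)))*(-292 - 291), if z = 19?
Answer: 143860815/656 ≈ 2.1930e+5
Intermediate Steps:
(k + (-13/(-176) + z/(-82)))*(-292 - 291) = (-376 + (-13/(-176) + 19/(-82)))*(-292 - 291) = (-376 + (-13*(-1/176) + 19*(-1/82)))*(-583) = (-376 + (13/176 - 19/82))*(-583) = (-376 - 1139/7216)*(-583) = -2714355/7216*(-583) = 143860815/656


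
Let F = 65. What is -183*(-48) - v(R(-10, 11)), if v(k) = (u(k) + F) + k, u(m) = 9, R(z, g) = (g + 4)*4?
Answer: 8650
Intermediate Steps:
R(z, g) = 16 + 4*g (R(z, g) = (4 + g)*4 = 16 + 4*g)
v(k) = 74 + k (v(k) = (9 + 65) + k = 74 + k)
-183*(-48) - v(R(-10, 11)) = -183*(-48) - (74 + (16 + 4*11)) = 8784 - (74 + (16 + 44)) = 8784 - (74 + 60) = 8784 - 1*134 = 8784 - 134 = 8650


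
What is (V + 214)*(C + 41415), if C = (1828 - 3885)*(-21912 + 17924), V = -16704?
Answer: -135955614190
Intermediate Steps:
C = 8203316 (C = -2057*(-3988) = 8203316)
(V + 214)*(C + 41415) = (-16704 + 214)*(8203316 + 41415) = -16490*8244731 = -135955614190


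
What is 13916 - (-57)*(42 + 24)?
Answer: 17678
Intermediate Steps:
13916 - (-57)*(42 + 24) = 13916 - (-57)*66 = 13916 - 1*(-3762) = 13916 + 3762 = 17678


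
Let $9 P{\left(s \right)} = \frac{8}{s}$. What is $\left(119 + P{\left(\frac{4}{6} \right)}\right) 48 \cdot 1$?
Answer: $5776$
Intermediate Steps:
$P{\left(s \right)} = \frac{8}{9 s}$ ($P{\left(s \right)} = \frac{8 \frac{1}{s}}{9} = \frac{8}{9 s}$)
$\left(119 + P{\left(\frac{4}{6} \right)}\right) 48 \cdot 1 = \left(119 + \frac{8}{9 \cdot \frac{4}{6}}\right) 48 \cdot 1 = \left(119 + \frac{8}{9 \cdot 4 \cdot \frac{1}{6}}\right) 48 = \left(119 + \frac{8}{9 \cdot \frac{2}{3}}\right) 48 = \left(119 + \frac{8}{9} \cdot \frac{3}{2}\right) 48 = \left(119 + \frac{4}{3}\right) 48 = \frac{361}{3} \cdot 48 = 5776$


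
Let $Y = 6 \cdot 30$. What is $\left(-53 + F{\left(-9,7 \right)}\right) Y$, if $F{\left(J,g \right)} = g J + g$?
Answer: $-19620$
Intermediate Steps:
$F{\left(J,g \right)} = g + J g$ ($F{\left(J,g \right)} = J g + g = g + J g$)
$Y = 180$
$\left(-53 + F{\left(-9,7 \right)}\right) Y = \left(-53 + 7 \left(1 - 9\right)\right) 180 = \left(-53 + 7 \left(-8\right)\right) 180 = \left(-53 - 56\right) 180 = \left(-109\right) 180 = -19620$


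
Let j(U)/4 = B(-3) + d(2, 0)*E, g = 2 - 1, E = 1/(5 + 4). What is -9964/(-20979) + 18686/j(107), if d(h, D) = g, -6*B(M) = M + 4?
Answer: -1764051209/20979 ≈ -84087.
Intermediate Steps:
E = ⅑ (E = 1/9 = ⅑ ≈ 0.11111)
B(M) = -⅔ - M/6 (B(M) = -(M + 4)/6 = -(4 + M)/6 = -⅔ - M/6)
g = 1
d(h, D) = 1
j(U) = -2/9 (j(U) = 4*((-⅔ - ⅙*(-3)) + 1*(⅑)) = 4*((-⅔ + ½) + ⅑) = 4*(-⅙ + ⅑) = 4*(-1/18) = -2/9)
-9964/(-20979) + 18686/j(107) = -9964/(-20979) + 18686/(-2/9) = -9964*(-1/20979) + 18686*(-9/2) = 9964/20979 - 84087 = -1764051209/20979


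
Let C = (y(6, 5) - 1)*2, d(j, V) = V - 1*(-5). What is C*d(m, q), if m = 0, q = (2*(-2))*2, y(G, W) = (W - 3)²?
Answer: -18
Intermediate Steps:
y(G, W) = (-3 + W)²
q = -8 (q = -4*2 = -8)
d(j, V) = 5 + V (d(j, V) = V + 5 = 5 + V)
C = 6 (C = ((-3 + 5)² - 1)*2 = (2² - 1)*2 = (4 - 1)*2 = 3*2 = 6)
C*d(m, q) = 6*(5 - 8) = 6*(-3) = -18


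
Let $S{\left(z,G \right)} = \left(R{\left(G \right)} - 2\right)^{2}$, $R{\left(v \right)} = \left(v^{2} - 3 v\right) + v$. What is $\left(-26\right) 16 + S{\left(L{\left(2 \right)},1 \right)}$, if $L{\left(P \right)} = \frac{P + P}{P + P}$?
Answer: $-407$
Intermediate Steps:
$L{\left(P \right)} = 1$ ($L{\left(P \right)} = \frac{2 P}{2 P} = 2 P \frac{1}{2 P} = 1$)
$R{\left(v \right)} = v^{2} - 2 v$
$S{\left(z,G \right)} = \left(-2 + G \left(-2 + G\right)\right)^{2}$ ($S{\left(z,G \right)} = \left(G \left(-2 + G\right) - 2\right)^{2} = \left(-2 + G \left(-2 + G\right)\right)^{2}$)
$\left(-26\right) 16 + S{\left(L{\left(2 \right)},1 \right)} = \left(-26\right) 16 + \left(-2 + 1 \left(-2 + 1\right)\right)^{2} = -416 + \left(-2 + 1 \left(-1\right)\right)^{2} = -416 + \left(-2 - 1\right)^{2} = -416 + \left(-3\right)^{2} = -416 + 9 = -407$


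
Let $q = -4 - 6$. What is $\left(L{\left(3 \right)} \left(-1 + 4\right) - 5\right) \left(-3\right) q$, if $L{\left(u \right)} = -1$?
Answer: $-240$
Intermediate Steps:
$q = -10$ ($q = -4 - 6 = -10$)
$\left(L{\left(3 \right)} \left(-1 + 4\right) - 5\right) \left(-3\right) q = \left(- (-1 + 4) - 5\right) \left(-3\right) \left(-10\right) = \left(\left(-1\right) 3 - 5\right) \left(-3\right) \left(-10\right) = \left(-3 - 5\right) \left(-3\right) \left(-10\right) = \left(-8\right) \left(-3\right) \left(-10\right) = 24 \left(-10\right) = -240$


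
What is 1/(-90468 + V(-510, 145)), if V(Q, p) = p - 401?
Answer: -1/90724 ≈ -1.1022e-5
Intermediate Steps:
V(Q, p) = -401 + p
1/(-90468 + V(-510, 145)) = 1/(-90468 + (-401 + 145)) = 1/(-90468 - 256) = 1/(-90724) = -1/90724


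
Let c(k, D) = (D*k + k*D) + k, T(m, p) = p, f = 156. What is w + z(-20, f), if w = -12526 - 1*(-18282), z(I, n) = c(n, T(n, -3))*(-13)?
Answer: 15896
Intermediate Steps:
c(k, D) = k + 2*D*k (c(k, D) = (D*k + D*k) + k = 2*D*k + k = k + 2*D*k)
z(I, n) = 65*n (z(I, n) = (n*(1 + 2*(-3)))*(-13) = (n*(1 - 6))*(-13) = (n*(-5))*(-13) = -5*n*(-13) = 65*n)
w = 5756 (w = -12526 + 18282 = 5756)
w + z(-20, f) = 5756 + 65*156 = 5756 + 10140 = 15896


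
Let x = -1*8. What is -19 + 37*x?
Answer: -315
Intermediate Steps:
x = -8
-19 + 37*x = -19 + 37*(-8) = -19 - 296 = -315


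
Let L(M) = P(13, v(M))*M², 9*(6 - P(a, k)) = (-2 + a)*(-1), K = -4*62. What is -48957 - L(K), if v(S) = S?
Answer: -4438373/9 ≈ -4.9315e+5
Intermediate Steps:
K = -248
P(a, k) = 52/9 + a/9 (P(a, k) = 6 - (-2 + a)*(-1)/9 = 6 - (2 - a)/9 = 6 + (-2/9 + a/9) = 52/9 + a/9)
L(M) = 65*M²/9 (L(M) = (52/9 + (⅑)*13)*M² = (52/9 + 13/9)*M² = 65*M²/9)
-48957 - L(K) = -48957 - 65*(-248)²/9 = -48957 - 65*61504/9 = -48957 - 1*3997760/9 = -48957 - 3997760/9 = -4438373/9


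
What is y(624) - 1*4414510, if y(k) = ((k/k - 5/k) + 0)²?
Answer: -1718903862599/389376 ≈ -4.4145e+6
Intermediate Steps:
y(k) = (1 - 5/k)² (y(k) = ((1 - 5/k) + 0)² = (1 - 5/k)²)
y(624) - 1*4414510 = (-5 + 624)²/624² - 1*4414510 = (1/389376)*619² - 4414510 = (1/389376)*383161 - 4414510 = 383161/389376 - 4414510 = -1718903862599/389376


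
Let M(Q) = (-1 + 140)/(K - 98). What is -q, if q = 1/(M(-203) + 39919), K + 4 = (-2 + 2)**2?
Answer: -102/4071599 ≈ -2.5052e-5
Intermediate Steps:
K = -4 (K = -4 + (-2 + 2)**2 = -4 + 0**2 = -4 + 0 = -4)
M(Q) = -139/102 (M(Q) = (-1 + 140)/(-4 - 98) = 139/(-102) = 139*(-1/102) = -139/102)
q = 102/4071599 (q = 1/(-139/102 + 39919) = 1/(4071599/102) = 102/4071599 ≈ 2.5052e-5)
-q = -1*102/4071599 = -102/4071599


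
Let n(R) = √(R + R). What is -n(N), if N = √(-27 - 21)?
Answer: -2*3^(¼)*(1 + I) ≈ -2.6321 - 2.6321*I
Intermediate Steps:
N = 4*I*√3 (N = √(-48) = 4*I*√3 ≈ 6.9282*I)
n(R) = √2*√R (n(R) = √(2*R) = √2*√R)
-n(N) = -√2*√(4*I*√3) = -√2*2*3^(¼)*√I = -2*√2*3^(¼)*√I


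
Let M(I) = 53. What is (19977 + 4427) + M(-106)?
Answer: 24457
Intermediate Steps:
(19977 + 4427) + M(-106) = (19977 + 4427) + 53 = 24404 + 53 = 24457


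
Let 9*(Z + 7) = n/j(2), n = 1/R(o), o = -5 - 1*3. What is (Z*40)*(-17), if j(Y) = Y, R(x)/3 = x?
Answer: 257125/54 ≈ 4761.6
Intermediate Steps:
o = -8 (o = -5 - 3 = -8)
R(x) = 3*x
n = -1/24 (n = 1/(3*(-8)) = 1/(-24) = -1/24 ≈ -0.041667)
Z = -3025/432 (Z = -7 + (-1/24/2)/9 = -7 + (-1/24*1/2)/9 = -7 + (1/9)*(-1/48) = -7 - 1/432 = -3025/432 ≈ -7.0023)
(Z*40)*(-17) = -3025/432*40*(-17) = -15125/54*(-17) = 257125/54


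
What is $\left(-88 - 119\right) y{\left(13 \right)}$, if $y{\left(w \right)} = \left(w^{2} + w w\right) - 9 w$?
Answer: $-45747$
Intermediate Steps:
$y{\left(w \right)} = - 9 w + 2 w^{2}$ ($y{\left(w \right)} = \left(w^{2} + w^{2}\right) - 9 w = 2 w^{2} - 9 w = - 9 w + 2 w^{2}$)
$\left(-88 - 119\right) y{\left(13 \right)} = \left(-88 - 119\right) 13 \left(-9 + 2 \cdot 13\right) = - 207 \cdot 13 \left(-9 + 26\right) = - 207 \cdot 13 \cdot 17 = \left(-207\right) 221 = -45747$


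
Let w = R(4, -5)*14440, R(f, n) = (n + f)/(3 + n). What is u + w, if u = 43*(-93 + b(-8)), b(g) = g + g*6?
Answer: 813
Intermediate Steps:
R(f, n) = (f + n)/(3 + n)
b(g) = 7*g (b(g) = g + 6*g = 7*g)
w = 7220 (w = ((4 - 5)/(3 - 5))*14440 = (-1/(-2))*14440 = -½*(-1)*14440 = (½)*14440 = 7220)
u = -6407 (u = 43*(-93 + 7*(-8)) = 43*(-93 - 56) = 43*(-149) = -6407)
u + w = -6407 + 7220 = 813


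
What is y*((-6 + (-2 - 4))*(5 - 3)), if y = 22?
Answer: -528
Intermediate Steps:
y*((-6 + (-2 - 4))*(5 - 3)) = 22*((-6 + (-2 - 4))*(5 - 3)) = 22*((-6 - 6)*2) = 22*(-12*2) = 22*(-24) = -528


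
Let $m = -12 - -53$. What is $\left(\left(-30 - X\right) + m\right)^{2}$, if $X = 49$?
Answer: $1444$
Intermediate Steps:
$m = 41$ ($m = -12 + 53 = 41$)
$\left(\left(-30 - X\right) + m\right)^{2} = \left(\left(-30 - 49\right) + 41\right)^{2} = \left(-79 + 41\right)^{2} = \left(-38\right)^{2} = 1444$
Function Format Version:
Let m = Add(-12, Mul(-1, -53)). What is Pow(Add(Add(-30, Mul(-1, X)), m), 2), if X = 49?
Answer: 1444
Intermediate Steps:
m = 41 (m = Add(-12, 53) = 41)
Pow(Add(Add(-30, Mul(-1, X)), m), 2) = Pow(Add(Add(-30, Mul(-1, 49)), 41), 2) = Pow(Add(Add(-30, -49), 41), 2) = Pow(Add(-79, 41), 2) = Pow(-38, 2) = 1444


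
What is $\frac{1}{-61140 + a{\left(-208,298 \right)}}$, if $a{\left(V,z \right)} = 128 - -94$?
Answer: $- \frac{1}{60918} \approx -1.6416 \cdot 10^{-5}$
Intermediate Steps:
$a{\left(V,z \right)} = 222$ ($a{\left(V,z \right)} = 128 + 94 = 222$)
$\frac{1}{-61140 + a{\left(-208,298 \right)}} = \frac{1}{-61140 + 222} = \frac{1}{-60918} = - \frac{1}{60918}$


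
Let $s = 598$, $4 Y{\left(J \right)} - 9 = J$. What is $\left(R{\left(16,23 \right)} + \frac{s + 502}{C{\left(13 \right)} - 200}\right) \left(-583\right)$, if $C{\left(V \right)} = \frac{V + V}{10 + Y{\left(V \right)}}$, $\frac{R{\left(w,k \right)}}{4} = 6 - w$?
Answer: $\frac{770055}{29} \approx 26554.0$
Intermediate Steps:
$Y{\left(J \right)} = \frac{9}{4} + \frac{J}{4}$
$R{\left(w,k \right)} = 24 - 4 w$ ($R{\left(w,k \right)} = 4 \left(6 - w\right) = 24 - 4 w$)
$C{\left(V \right)} = \frac{2 V}{\frac{49}{4} + \frac{V}{4}}$ ($C{\left(V \right)} = \frac{V + V}{10 + \left(\frac{9}{4} + \frac{V}{4}\right)} = \frac{2 V}{\frac{49}{4} + \frac{V}{4}}$)
$\left(R{\left(16,23 \right)} + \frac{s + 502}{C{\left(13 \right)} - 200}\right) \left(-583\right) = \left(\left(24 - 64\right) + \frac{598 + 502}{8 \cdot 13 \frac{1}{49 + 13} - 200}\right) \left(-583\right) = \left(\left(24 - 64\right) + \frac{1100}{8 \cdot 13 \cdot \frac{1}{62} - 200}\right) \left(-583\right) = \left(-40 + \frac{1100}{8 \cdot 13 \cdot \frac{1}{62} - 200}\right) \left(-583\right) = \left(-40 + \frac{1100}{\frac{52}{31} - 200}\right) \left(-583\right) = \left(-40 + \frac{1100}{- \frac{6148}{31}}\right) \left(-583\right) = \left(-40 + 1100 \left(- \frac{31}{6148}\right)\right) \left(-583\right) = \left(-40 - \frac{8525}{1537}\right) \left(-583\right) = \left(- \frac{70005}{1537}\right) \left(-583\right) = \frac{770055}{29}$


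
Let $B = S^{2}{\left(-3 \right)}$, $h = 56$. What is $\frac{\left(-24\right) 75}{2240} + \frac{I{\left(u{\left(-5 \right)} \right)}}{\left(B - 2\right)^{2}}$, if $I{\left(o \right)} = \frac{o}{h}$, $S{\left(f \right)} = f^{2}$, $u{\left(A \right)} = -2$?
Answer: $- \frac{40121}{49928} \approx -0.80358$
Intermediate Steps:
$B = 81$ ($B = \left(\left(-3\right)^{2}\right)^{2} = 9^{2} = 81$)
$I{\left(o \right)} = \frac{o}{56}$
$\frac{\left(-24\right) 75}{2240} + \frac{I{\left(u{\left(-5 \right)} \right)}}{\left(B - 2\right)^{2}} = \frac{\left(-24\right) 75}{2240} + \frac{\frac{1}{56} \left(-2\right)}{\left(81 - 2\right)^{2}} = \left(-1800\right) \frac{1}{2240} - \frac{1}{28 \cdot 79^{2}} = - \frac{45}{56} - \frac{1}{28 \cdot 6241} = - \frac{45}{56} - \frac{1}{174748} = - \frac{40121}{49928}$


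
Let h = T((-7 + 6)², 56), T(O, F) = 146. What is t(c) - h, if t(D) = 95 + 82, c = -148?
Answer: 31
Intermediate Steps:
t(D) = 177
h = 146
t(c) - h = 177 - 1*146 = 177 - 146 = 31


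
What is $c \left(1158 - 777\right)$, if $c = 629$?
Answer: $239649$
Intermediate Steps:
$c \left(1158 - 777\right) = 629 \left(1158 - 777\right) = 629 \cdot 381 = 239649$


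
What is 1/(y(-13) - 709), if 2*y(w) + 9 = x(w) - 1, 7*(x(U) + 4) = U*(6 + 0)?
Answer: -7/5051 ≈ -0.0013859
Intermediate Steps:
x(U) = -4 + 6*U/7 (x(U) = -4 + (U*(6 + 0))/7 = -4 + (U*6)/7 = -4 + (6*U)/7 = -4 + 6*U/7)
y(w) = -7 + 3*w/7 (y(w) = -9/2 + ((-4 + 6*w/7) - 1)/2 = -9/2 + (-5 + 6*w/7)/2 = -9/2 + (-5/2 + 3*w/7) = -7 + 3*w/7)
1/(y(-13) - 709) = 1/((-7 + (3/7)*(-13)) - 709) = 1/((-7 - 39/7) - 709) = 1/(-88/7 - 709) = 1/(-5051/7) = -7/5051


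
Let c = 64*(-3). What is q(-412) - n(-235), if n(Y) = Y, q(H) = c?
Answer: 43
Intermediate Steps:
c = -192
q(H) = -192
q(-412) - n(-235) = -192 - 1*(-235) = -192 + 235 = 43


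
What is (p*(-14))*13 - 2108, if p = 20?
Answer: -5748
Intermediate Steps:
(p*(-14))*13 - 2108 = (20*(-14))*13 - 2108 = -280*13 - 2108 = -3640 - 2108 = -5748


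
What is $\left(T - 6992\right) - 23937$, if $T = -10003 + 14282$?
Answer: $-26650$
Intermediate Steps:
$T = 4279$
$\left(T - 6992\right) - 23937 = \left(4279 - 6992\right) - 23937 = -2713 - 23937 = -26650$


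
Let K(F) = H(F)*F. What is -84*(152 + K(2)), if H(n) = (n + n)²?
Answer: -15456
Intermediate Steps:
H(n) = 4*n² (H(n) = (2*n)² = 4*n²)
K(F) = 4*F³ (K(F) = (4*F²)*F = 4*F³)
-84*(152 + K(2)) = -84*(152 + 4*2³) = -84*(152 + 4*8) = -84*(152 + 32) = -84*184 = -15456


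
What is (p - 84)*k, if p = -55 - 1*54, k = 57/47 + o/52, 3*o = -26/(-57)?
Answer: -3771413/16074 ≈ -234.63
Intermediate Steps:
o = 26/171 (o = (-26/(-57))/3 = (-26*(-1/57))/3 = (⅓)*(26/57) = 26/171 ≈ 0.15205)
k = 19541/16074 (k = 57/47 + (26/171)/52 = 57*(1/47) + (26/171)*(1/52) = 57/47 + 1/342 = 19541/16074 ≈ 1.2157)
p = -109 (p = -55 - 54 = -109)
(p - 84)*k = (-109 - 84)*(19541/16074) = -193*19541/16074 = -3771413/16074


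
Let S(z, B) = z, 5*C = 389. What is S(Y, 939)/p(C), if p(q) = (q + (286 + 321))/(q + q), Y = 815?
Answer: 317035/1712 ≈ 185.18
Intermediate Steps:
C = 389/5 (C = (⅕)*389 = 389/5 ≈ 77.800)
p(q) = (607 + q)/(2*q) (p(q) = (q + 607)/((2*q)) = (607 + q)*(1/(2*q)) = (607 + q)/(2*q))
S(Y, 939)/p(C) = 815/(((607 + 389/5)/(2*(389/5)))) = 815/(((½)*(5/389)*(3424/5))) = 815/(1712/389) = 815*(389/1712) = 317035/1712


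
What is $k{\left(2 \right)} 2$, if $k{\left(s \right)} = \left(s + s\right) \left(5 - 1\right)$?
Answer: $32$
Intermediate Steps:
$k{\left(s \right)} = 8 s$ ($k{\left(s \right)} = 2 s 4 = 8 s$)
$k{\left(2 \right)} 2 = 8 \cdot 2 \cdot 2 = 16 \cdot 2 = 32$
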